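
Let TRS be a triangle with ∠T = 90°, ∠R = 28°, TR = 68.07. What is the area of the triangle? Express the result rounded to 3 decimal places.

1231.844

The third angle is ∠S = 180° − ∠T − ∠R = 62.00°.
Law of sines: RS = TR·sin T/sin S ≈ 77.094.
Law of sines: ST = TR·sin R/sin S ≈ 36.193.
Area = ½·TR·RS·sin R ≈ 1231.8.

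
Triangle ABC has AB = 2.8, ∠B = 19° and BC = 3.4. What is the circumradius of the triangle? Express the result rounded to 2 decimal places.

R ≈ 1.82

By the law of cosines, CA² = AB² + BC² − 2·AB·BC·cos B = 1.3973, so CA ≈ 1.1821.
Area = ½·AB·BC·sin B ≈ 1.5497.
Circumradius = CA/(2 sin B) ≈ 1.8154.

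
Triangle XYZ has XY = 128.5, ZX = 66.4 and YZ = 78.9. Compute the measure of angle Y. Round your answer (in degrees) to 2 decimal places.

By the law of cosines, cos Y = (XY² + YZ² − ZX²) / (2·XY·YZ) ≈ 0.90389, so ∠Y ≈ 25.33°.

25.33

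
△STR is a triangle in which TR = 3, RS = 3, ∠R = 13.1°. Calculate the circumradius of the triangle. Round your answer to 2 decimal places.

By the law of cosines, ST² = TR² + RS² − 2·TR·RS·cos R = 0.46843, so ST ≈ 0.68442.
Area = ½·TR·RS·sin R ≈ 1.0199.
Circumradius = ST/(2 sin R) ≈ 1.5099.

1.51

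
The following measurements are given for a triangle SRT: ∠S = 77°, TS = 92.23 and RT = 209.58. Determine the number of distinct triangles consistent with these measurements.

TS·sin S = 92.23·sin(77°) ≈ 89.87.
Since RT ≥ TS, exactly one triangle exists.

1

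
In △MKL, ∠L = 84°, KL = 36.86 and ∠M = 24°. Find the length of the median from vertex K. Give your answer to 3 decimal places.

m_K ≈ 53.700

The third angle is ∠K = 180° − ∠L − ∠M = 72.00°.
Law of sines: LM = KL·sin K/sin M ≈ 86.188.
Law of sines: MK = KL·sin L/sin M ≈ 90.127.
Median from K: ½√(2·MK² + 2·KL² − LM²) ≈ 53.7.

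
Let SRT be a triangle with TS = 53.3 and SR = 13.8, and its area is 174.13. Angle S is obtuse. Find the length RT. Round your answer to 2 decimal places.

65.78

From area = ½·TS·SR·sin S, we get sin S = 2·area/(TS·SR) ≈ 0.47348.
Taking the obtuse solution, ∠S ≈ 151.74°.
Law of cosines then gives RT ≈ 65.78.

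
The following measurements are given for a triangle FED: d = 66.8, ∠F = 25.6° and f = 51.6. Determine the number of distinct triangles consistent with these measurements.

2

d·sin F = 66.8·sin(25.6°) ≈ 28.86.
Since d sin F < f < d (28.86 < 51.6 < 66.8), two triangles exist.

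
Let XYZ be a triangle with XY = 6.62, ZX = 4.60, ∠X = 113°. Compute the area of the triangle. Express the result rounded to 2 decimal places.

Area = ½·ZX·XY·sin X ≈ 14.016.

area ≈ 14.02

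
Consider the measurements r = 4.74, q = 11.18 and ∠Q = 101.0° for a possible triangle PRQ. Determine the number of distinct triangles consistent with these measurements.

r·sin Q = 4.74·sin(101.0°) ≈ 4.653.
Since ∠Q is not acute, a triangle exists only if q > r; here q > r, so there is exactly one triangle.

1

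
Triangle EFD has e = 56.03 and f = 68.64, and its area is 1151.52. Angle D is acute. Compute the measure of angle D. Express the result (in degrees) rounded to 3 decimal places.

From area = ½·e·f·sin D, we get sin D = 2·area/(e·f) ≈ 0.59883.
Taking the acute solution, ∠D ≈ 36.79°.

36.786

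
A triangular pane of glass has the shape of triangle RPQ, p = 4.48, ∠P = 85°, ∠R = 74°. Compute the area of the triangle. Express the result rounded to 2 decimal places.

The third angle is ∠Q = 180° − ∠R − ∠P = 21.00°.
Law of sines: r = p·sin R/sin P ≈ 4.3229.
Law of sines: q = p·sin Q/sin P ≈ 1.6116.
Area = ½·p·r·sin Q ≈ 3.4702.

area ≈ 3.47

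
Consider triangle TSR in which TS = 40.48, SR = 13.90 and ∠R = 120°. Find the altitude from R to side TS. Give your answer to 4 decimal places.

Law of sines: sin T = SR·sin R/TS ≈ 0.29738.
Since TS ≥ SR, only the acute value applies: ∠T ≈ 17.30°.
Then ∠S = 180° − ∠R − ∠T ≈ 42.70°.
Law of sines gives RT = TS·sin S/sin R ≈ 31.699.
Area = ½·TS·SR·sin S ≈ 190.79.
The altitude from R has length 2·area/TS ≈ 9.4264.

h_R ≈ 9.4264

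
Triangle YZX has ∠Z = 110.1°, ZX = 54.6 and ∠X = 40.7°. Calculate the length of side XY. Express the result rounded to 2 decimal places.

The third angle is ∠Y = 180° − ∠Z − ∠X = 29.20°.
Law of sines: XY = ZX·sin Z/sin Y ≈ 105.1.

105.10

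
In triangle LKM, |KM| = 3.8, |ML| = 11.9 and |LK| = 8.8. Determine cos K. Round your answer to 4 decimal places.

cos K ≈ -0.7436

By the law of cosines, cos K = (|LK|² + |KM|² − |ML|²) / (2·|LK|·|KM|) ≈ -0.74357, so ∠K ≈ 138.04°.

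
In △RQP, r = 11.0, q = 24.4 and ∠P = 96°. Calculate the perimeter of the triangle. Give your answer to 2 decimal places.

perimeter ≈ 63.19

By the law of cosines, p² = r² + q² − 2·r·q·cos P = 772.47, so p ≈ 27.793.
Semiperimeter s = (11+24.4+27.793)/2 = 31.597.
Perimeter = 11 + 24.4 + 27.793 = 63.193.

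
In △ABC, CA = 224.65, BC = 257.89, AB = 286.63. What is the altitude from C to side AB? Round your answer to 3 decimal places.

Semiperimeter s = (257.89 + 224.65 + 286.63)/2 = 384.58.
Heron's formula: area = √(384.58·126.69·159.93·97.955) ≈ 27629.
The altitude from C has length 2·area/AB ≈ 192.78.

h_C ≈ 192.783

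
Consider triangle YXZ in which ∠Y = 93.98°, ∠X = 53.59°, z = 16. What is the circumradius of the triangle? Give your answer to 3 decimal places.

The third angle is ∠Z = 180° − ∠Y − ∠X = 32.43°.
Law of sines: y = z·sin Y/sin Z ≈ 29.764.
Law of sines: x = z·sin X/sin Z ≈ 24.012.
Circumradius = z/(2 sin Z) ≈ 14.918.

14.918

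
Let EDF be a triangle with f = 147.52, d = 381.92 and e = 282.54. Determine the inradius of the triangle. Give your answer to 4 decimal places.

Semiperimeter s = (282.54 + 381.92 + 147.52)/2 = 405.99.
Heron's formula: area = √(405.99·123.45·24.07·258.47) ≈ 17658.
Inradius = area/s = 17658/405.99 ≈ 43.494.

r ≈ 43.4942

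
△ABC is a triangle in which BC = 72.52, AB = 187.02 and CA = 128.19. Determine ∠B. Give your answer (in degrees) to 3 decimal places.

By the law of cosines, cos B = (AB² + BC² − CA²) / (2·AB·BC) ≈ 0.87752, so ∠B ≈ 28.66°.

28.656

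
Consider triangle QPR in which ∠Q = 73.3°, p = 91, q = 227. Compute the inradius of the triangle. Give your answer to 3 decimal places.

37.108

Law of sines: sin P = p·sin Q/q ≈ 0.38397.
Since q ≥ p, only the acute value applies: ∠P ≈ 22.58°.
Then ∠R = 180° − ∠Q − ∠P ≈ 84.12°.
Law of sines gives r = q·sin R/sin Q ≈ 235.75.
Area = ½·q·p·sin R ≈ 10274.
Semiperimeter s = (227+91+235.75)/2 = 276.87.
Inradius = area/s = 10274/276.87 ≈ 37.108.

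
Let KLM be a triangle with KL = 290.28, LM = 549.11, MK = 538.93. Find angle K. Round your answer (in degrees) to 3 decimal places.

76.473

By the law of cosines, cos K = (MK² + KL² − LM²) / (2·MK·KL) ≈ 0.23391, so ∠K ≈ 76.47°.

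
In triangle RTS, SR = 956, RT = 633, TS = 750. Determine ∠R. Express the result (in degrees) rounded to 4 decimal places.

51.5787

By the law of cosines, cos R = (SR² + RT² − TS²) / (2·SR·RT) ≈ 0.62144, so ∠R ≈ 51.58°.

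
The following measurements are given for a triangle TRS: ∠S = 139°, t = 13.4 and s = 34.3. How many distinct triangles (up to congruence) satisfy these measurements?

1

t·sin S = 13.4·sin(139°) ≈ 8.791.
Since ∠S is not acute, a triangle exists only if s > t; here s > t, so there is exactly one triangle.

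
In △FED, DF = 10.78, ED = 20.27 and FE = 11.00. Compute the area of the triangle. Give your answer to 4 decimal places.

40.3775

Semiperimeter s = (20.27 + 10.78 + 11)/2 = 21.025.
Heron's formula: area = √(21.025·0.755·10.245·10.025) ≈ 40.378.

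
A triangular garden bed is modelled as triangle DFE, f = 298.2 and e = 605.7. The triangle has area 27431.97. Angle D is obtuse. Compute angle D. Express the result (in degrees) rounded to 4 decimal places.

From area = ½·f·e·sin D, we get sin D = 2·area/(f·e) ≈ 0.30375.
Taking the obtuse solution, ∠D ≈ 162.32°.

∠D ≈ 162.3168°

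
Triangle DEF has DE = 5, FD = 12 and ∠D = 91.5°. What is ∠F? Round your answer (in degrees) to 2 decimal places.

22.39

By the law of cosines, EF² = FD² + DE² − 2·FD·DE·cos D = 172.14, so EF ≈ 13.12.
Law of cosines again: cos F = (EF² + FD² − DE²)/(2·EF·FD) ≈ 0.92459, so ∠F ≈ 22.39°.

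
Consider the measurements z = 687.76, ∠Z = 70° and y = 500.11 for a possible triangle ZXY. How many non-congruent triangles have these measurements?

1

y·sin Z = 500.11·sin(70°) ≈ 469.9.
Since z ≥ y, exactly one triangle exists.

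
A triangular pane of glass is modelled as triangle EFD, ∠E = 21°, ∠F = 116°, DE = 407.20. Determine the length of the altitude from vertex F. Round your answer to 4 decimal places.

h_F ≈ 110.7287

The third angle is ∠D = 180° − ∠E − ∠F = 43.00°.
Law of sines: FD = DE·sin E/sin F ≈ 162.36.
Law of sines: EF = DE·sin D/sin F ≈ 308.98.
Area = ½·DE·FD·sin D ≈ 22544.
The altitude from F has length 2·area/DE ≈ 110.73.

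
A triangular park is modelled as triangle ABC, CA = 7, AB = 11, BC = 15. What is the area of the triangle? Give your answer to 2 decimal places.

35.96

Semiperimeter s = (15 + 7 + 11)/2 = 16.5.
Heron's formula: area = √(16.5·1.5·9.5·5.5) ≈ 35.961.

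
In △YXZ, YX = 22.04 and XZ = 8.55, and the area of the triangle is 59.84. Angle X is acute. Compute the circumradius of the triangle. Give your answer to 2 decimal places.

12.88

From area = ½·YX·XZ·sin X, we get sin X = 2·area/(YX·XZ) ≈ 0.63510.
Taking the acute solution, ∠X ≈ 0.6881 rad.
Law of cosines then gives ZY ≈ 16.363.
Circumradius = ZY/(2 sin X) ≈ 12.882.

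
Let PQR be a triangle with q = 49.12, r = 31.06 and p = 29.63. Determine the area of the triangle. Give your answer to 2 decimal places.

area ≈ 437.52

Semiperimeter s = (29.63 + 49.12 + 31.06)/2 = 54.905.
Heron's formula: area = √(54.905·25.275·5.785·23.845) ≈ 437.52.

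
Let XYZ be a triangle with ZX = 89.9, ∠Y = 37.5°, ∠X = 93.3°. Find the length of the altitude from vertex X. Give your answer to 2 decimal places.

The third angle is ∠Z = 180° − ∠X − ∠Y = 49.20°.
Law of sines: YZ = ZX·sin X/sin Y ≈ 147.43.
Law of sines: XY = ZX·sin Z/sin Y ≈ 111.79.
Area = ½·ZX·YZ·sin Z ≈ 5016.7.
The altitude from X has length 2·area/YZ ≈ 68.054.

68.05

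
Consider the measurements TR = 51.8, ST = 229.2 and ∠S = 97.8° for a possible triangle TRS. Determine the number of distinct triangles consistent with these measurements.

0

ST·sin S = 229.2·sin(97.8°) ≈ 227.1.
Since ∠S is not acute, a triangle exists only if TR > ST; here TR ≤ ST, so there is no triangle.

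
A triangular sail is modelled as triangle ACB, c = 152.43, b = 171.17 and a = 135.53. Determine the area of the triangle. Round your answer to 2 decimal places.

Semiperimeter s = (135.53 + 152.43 + 171.17)/2 = 229.56.
Heron's formula: area = √(229.56·94.035·77.135·58.395) ≈ 9860.8.

9860.78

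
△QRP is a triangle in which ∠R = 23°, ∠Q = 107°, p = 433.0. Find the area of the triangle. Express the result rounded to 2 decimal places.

The third angle is ∠P = 180° − ∠Q − ∠R = 50.00°.
Law of sines: q = p·sin Q/sin P ≈ 540.54.
Law of sines: r = p·sin R/sin P ≈ 220.86.
Area = ½·p·q·sin R ≈ 45726.

45726.31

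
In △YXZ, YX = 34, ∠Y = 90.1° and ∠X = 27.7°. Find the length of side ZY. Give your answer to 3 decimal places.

The third angle is ∠Z = 180° − ∠Y − ∠X = 62.20°.
Law of sines: ZY = YX·sin X/sin Z ≈ 17.867.

17.867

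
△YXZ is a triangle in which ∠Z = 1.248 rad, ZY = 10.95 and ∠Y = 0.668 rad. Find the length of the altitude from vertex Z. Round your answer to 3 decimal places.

The third angle is ∠X = π − ∠Z − ∠Y = 1.226 rad.
Law of sines: XZ = ZY·sin Y/sin X ≈ 7.2078.
Law of sines: YX = ZY·sin Z/sin X ≈ 11.035.
Area = ½·ZY·XZ·sin Z ≈ 37.425.
The altitude from Z has length 2·area/YX ≈ 6.7826.

6.783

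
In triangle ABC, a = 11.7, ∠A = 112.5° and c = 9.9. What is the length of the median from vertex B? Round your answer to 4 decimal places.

Law of sines: sin C = c·sin A/a ≈ 0.78174.
Since a ≥ c, only the acute value applies: ∠C ≈ 51.42°.
Then ∠B = 180° − ∠A − ∠C ≈ 16.08°.
Law of sines gives b = a·sin B/sin A ≈ 3.5075.
Median from B: ½√(2·c² + 2·a² − b²) ≈ 10.695.

10.6946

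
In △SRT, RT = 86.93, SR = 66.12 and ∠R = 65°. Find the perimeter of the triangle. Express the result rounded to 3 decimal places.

By the law of cosines, TS² = SR² + RT² − 2·SR·RT·cos R = 7070.4, so TS ≈ 84.086.
Semiperimeter s = (86.93+84.086+66.12)/2 = 118.57.
Perimeter = 86.93 + 84.086 + 66.12 = 237.14.

perimeter ≈ 237.136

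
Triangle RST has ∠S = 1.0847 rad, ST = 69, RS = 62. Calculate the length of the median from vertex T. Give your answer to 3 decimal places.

By the law of cosines, TR² = RS² + ST² − 2·RS·ST·cos S = 4607.8, so TR ≈ 67.881.
Median from T: ½√(2·ST² + 2·TR² − RS²) ≈ 61.02.

61.020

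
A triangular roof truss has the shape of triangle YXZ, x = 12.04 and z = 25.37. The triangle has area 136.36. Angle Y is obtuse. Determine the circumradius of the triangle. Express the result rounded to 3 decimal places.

From area = ½·x·z·sin Y, we get sin Y = 2·area/(x·z) ≈ 0.89283.
Taking the obtuse solution, ∠Y ≈ 2.0380 rad.
Law of cosines then gives y ≈ 32.615.
Circumradius = y/(2 sin Y) ≈ 18.265.

18.265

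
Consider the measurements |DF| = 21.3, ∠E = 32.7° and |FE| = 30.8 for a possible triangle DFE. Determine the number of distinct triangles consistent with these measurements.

|FE|·sin E = 30.8·sin(32.7°) ≈ 16.64.
Since |FE| sin E < |DF| < |FE| (16.64 < 21.3 < 30.8), two triangles exist.

2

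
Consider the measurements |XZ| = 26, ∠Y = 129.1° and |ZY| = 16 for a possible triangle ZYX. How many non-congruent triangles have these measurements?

|ZY|·sin Y = 16·sin(129.1°) ≈ 12.42.
Since ∠Y is not acute, a triangle exists only if |XZ| > |ZY|; here |XZ| > |ZY|, so there is exactly one triangle.

1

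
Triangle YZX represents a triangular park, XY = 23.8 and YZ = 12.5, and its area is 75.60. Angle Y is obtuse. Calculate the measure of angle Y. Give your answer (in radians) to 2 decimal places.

From area = ½·XY·YZ·sin Y, we get sin Y = 2·area/(XY·YZ) ≈ 0.50824.
Taking the obtuse solution, ∠Y ≈ 2.608 rad.

∠Y ≈ 2.61 rad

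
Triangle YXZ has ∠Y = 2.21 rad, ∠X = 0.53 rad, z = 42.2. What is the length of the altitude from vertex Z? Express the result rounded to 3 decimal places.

The third angle is ∠Z = π − ∠Y − ∠X = 0.402 rad.
Law of sines: y = z·sin Y/sin Z ≈ 86.646.
Law of sines: x = z·sin X/sin Z ≈ 54.577.
Area = ½·z·y·sin X ≈ 924.23.
The altitude from Z has length 2·area/z ≈ 43.802.

h_Z ≈ 43.802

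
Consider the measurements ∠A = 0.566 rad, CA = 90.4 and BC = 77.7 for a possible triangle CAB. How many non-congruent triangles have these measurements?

CA·sin A = 90.4·sin(0.566 rad) ≈ 48.48.
Since CA sin A < BC < CA (48.48 < 77.7 < 90.4), two triangles exist.

2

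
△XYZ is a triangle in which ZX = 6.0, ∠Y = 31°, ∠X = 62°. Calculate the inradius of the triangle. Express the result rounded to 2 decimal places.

2.21

The third angle is ∠Z = 180° − ∠X − ∠Y = 87.00°.
Law of sines: YZ = ZX·sin X/sin Y ≈ 10.286.
Law of sines: XY = ZX·sin Z/sin Y ≈ 11.634.
Area = ½·ZX·YZ·sin Z ≈ 30.816.
Semiperimeter s = (10.286+6+11.634)/2 = 13.96.
Inradius = area/s = 30.816/13.96 ≈ 2.2075.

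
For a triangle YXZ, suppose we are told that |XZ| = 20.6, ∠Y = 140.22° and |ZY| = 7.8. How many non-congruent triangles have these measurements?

1

|ZY|·sin Y = 7.8·sin(140.22°) ≈ 4.991.
Since ∠Y is not acute, a triangle exists only if |XZ| > |ZY|; here |XZ| > |ZY|, so there is exactly one triangle.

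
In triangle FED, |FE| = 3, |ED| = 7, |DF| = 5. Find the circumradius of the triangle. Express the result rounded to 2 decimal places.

By the law of cosines, cos F = (|DF|² + |FE|² − |ED|²) / (2·|DF|·|FE|) ≈ -0.50000, so ∠F ≈ 120.00°.
Circumradius = |ED|/(2 sin F) ≈ 4.0415.

4.04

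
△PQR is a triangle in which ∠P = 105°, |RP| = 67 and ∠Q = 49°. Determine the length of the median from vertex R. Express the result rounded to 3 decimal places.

m_R ≈ 74.448

The third angle is ∠R = 180° − ∠P − ∠Q = 26.00°.
Law of sines: |QR| = |RP|·sin P/sin Q ≈ 85.751.
Law of sines: |PQ| = |RP|·sin R/sin Q ≈ 38.917.
Median from R: ½√(2·|QR|² + 2·|RP|² − |PQ|²) ≈ 74.448.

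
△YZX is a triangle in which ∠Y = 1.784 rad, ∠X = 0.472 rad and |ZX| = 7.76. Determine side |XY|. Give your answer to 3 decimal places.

The third angle is ∠Z = π − ∠X − ∠Y = 0.886 rad.
Law of sines: |XY| = |ZX|·sin Z/sin Y ≈ 6.1477.

6.148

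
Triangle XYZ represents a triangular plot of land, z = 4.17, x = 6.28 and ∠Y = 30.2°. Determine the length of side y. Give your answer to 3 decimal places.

By the law of cosines, y² = z² + x² − 2·z·x·cos Y = 11.561, so y ≈ 3.4001.

3.400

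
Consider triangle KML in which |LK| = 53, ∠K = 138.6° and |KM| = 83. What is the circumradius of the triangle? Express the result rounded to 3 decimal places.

By the law of cosines, |ML|² = |LK|² + |KM|² − 2·|LK|·|KM|·cos K = 16297, so |ML| ≈ 127.66.
Area = ½·|LK|·|KM|·sin K ≈ 1454.6.
Circumradius = |ML|/(2 sin K) ≈ 96.521.

96.521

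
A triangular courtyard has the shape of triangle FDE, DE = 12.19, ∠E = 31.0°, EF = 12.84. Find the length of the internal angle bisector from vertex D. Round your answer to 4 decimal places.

By the law of cosines, FD² = DE² + EF² − 2·DE·EF·cos E = 45.135, so FD ≈ 6.7182.
Law of cosines again: cos D = (FD² + DE² − EF²)/(2·FD·DE) ≈ 0.17623, so ∠D ≈ 79.85°.
The bisector from D has length 2·FD·DE·cos(∠D/2)/(FD+DE) ≈ 6.6431.

t_D ≈ 6.6431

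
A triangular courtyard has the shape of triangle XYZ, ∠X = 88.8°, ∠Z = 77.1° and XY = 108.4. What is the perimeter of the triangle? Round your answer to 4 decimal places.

The third angle is ∠Y = 180° − ∠Z − ∠X = 14.10°.
Law of sines: YZ = XY·sin X/sin Z ≈ 111.18.
Law of sines: ZX = XY·sin Y/sin Z ≈ 27.092.
Semiperimeter s = (111.18+27.092+108.4)/2 = 123.34.
Perimeter = 111.18 + 27.092 + 108.4 = 246.67.

perimeter ≈ 246.6740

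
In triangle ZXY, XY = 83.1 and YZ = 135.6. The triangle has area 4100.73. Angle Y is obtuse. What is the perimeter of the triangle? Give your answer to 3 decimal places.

perimeter ≈ 420.561

From area = ½·XY·YZ·sin Y, we get sin Y = 2·area/(XY·YZ) ≈ 0.72783.
Taking the obtuse solution, ∠Y ≈ 2.3264 rad.
Law of cosines then gives ZX ≈ 201.86.
Perimeter = 83.1 + 135.6 + 201.86 = 420.56.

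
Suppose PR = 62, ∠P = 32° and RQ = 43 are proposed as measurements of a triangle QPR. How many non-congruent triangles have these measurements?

PR·sin P = 62·sin(32°) ≈ 32.85.
Since PR sin P < RQ < PR (32.85 < 43 < 62), two triangles exist.

2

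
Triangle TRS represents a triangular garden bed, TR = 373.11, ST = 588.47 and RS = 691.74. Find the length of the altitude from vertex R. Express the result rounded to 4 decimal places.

Semiperimeter s = (691.74 + 588.47 + 373.11)/2 = 826.66.
Heron's formula: area = √(826.66·134.92·238.19·453.55) ≈ 1.0977e+05.
The altitude from R has length 2·area/ST ≈ 373.06.

h_R ≈ 373.0625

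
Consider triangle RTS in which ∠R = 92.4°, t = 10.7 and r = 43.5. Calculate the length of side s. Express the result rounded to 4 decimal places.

Law of sines: sin T = t·sin R/r ≈ 0.24576.
Since r ≥ t, only the acute value applies: ∠T ≈ 14.23°.
Then ∠S = 180° − ∠R − ∠T ≈ 73.37°.
Law of sines gives s = r·sin S/sin R ≈ 41.718.

41.7178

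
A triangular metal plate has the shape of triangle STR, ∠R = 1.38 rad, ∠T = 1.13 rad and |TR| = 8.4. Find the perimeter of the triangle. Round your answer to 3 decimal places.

35.236

The third angle is ∠S = π − ∠T − ∠R = 0.632 rad.
Law of sines: |RS| = |TR|·sin T/sin S ≈ 12.867.
Law of sines: |ST| = |TR|·sin R/sin S ≈ 13.969.
Semiperimeter s = (8.4+12.867+13.969)/2 = 17.618.
Perimeter = 8.4 + 12.867 + 13.969 = 35.236.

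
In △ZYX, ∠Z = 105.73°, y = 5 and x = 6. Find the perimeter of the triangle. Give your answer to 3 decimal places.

By the law of cosines, z² = y² + x² − 2·y·x·cos Z = 77.266, so z ≈ 8.7901.
Semiperimeter s = (8.7901+5+6)/2 = 9.8951.
Perimeter = 8.7901 + 5 + 6 = 19.79.

perimeter ≈ 19.790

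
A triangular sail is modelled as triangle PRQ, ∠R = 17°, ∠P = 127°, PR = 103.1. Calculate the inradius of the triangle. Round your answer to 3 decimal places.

r ≈ 14.340

The third angle is ∠Q = 180° − ∠P − ∠R = 36.00°.
Law of sines: RQ = PR·sin P/sin Q ≈ 140.08.
Law of sines: QP = PR·sin R/sin Q ≈ 51.283.
Area = ½·PR·RQ·sin R ≈ 2111.3.
Semiperimeter s = (140.08+51.283+103.1)/2 = 147.23.
Inradius = area/s = 2111.3/147.23 ≈ 14.34.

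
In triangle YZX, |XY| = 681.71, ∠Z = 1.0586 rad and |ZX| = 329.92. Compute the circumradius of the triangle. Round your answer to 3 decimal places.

Law of sines: sin Y = |ZX|·sin Z/|XY| ≈ 0.42185.
Since |XY| ≥ |ZX|, only the acute value applies: ∠Y ≈ 0.4355 rad.
Then ∠X = π − ∠Z − ∠Y ≈ 1.6475 rad.
Law of sines gives |YZ| = |XY|·sin X/sin Z ≈ 779.77.
Circumradius = |XY|/(2 sin Z) ≈ 391.04.

R ≈ 391.037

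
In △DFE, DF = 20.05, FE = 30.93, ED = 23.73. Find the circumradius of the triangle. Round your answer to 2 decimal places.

By the law of cosines, cos D = (ED² + DF² − FE²) / (2·ED·DF) ≈ 0.00888, so ∠D ≈ 89.49°.
Circumradius = FE/(2 sin D) ≈ 15.466.

R ≈ 15.47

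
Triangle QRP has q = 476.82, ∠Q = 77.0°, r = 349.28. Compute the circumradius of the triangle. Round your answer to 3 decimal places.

244.681

Law of sines: sin R = r·sin Q/q ≈ 0.71375.
Since q ≥ r, only the acute value applies: ∠R ≈ 45.54°.
Then ∠P = 180° − ∠Q − ∠R ≈ 57.46°.
Law of sines gives p = q·sin P/sin Q ≈ 412.54.
Circumradius = q/(2 sin Q) ≈ 244.68.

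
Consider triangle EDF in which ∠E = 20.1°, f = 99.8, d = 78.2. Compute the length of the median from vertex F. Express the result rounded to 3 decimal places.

By the law of cosines, e² = d² + f² − 2·d·f·cos E = 1417.2, so e ≈ 37.646.
Median from F: ½√(2·e² + 2·d² − f²) ≈ 35.724.

m_F ≈ 35.724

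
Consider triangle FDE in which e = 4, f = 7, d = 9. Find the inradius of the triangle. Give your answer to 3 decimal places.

Semiperimeter s = (7 + 9 + 4)/2 = 10.
Heron's formula: area = √(10·3·1·6) ≈ 13.416.
Inradius = area/s = 13.416/10 ≈ 1.3416.

r ≈ 1.342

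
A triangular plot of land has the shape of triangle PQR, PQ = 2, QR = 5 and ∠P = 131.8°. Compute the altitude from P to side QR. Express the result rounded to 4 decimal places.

h_P ≈ 1.0256

Law of sines: sin R = PQ·sin P/QR ≈ 0.29819.
Since QR ≥ PQ, only the acute value applies: ∠R ≈ 17.35°.
Then ∠Q = 180° − ∠P − ∠R ≈ 30.85°.
Law of sines gives RP = QR·sin Q/sin P ≈ 3.4395.
Area = ½·QR·PQ·sin Q ≈ 2.564.
The altitude from P has length 2·area/QR ≈ 1.0256.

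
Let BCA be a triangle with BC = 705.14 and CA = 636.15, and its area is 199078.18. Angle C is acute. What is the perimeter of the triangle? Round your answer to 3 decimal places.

2040.342

From area = ½·BC·CA·sin C, we get sin C = 2·area/(BC·CA) ≈ 0.88760.
Taking the acute solution, ∠C ≈ 62.57°.
Law of cosines then gives AB ≈ 699.05.
Perimeter = 636.15 + 699.05 + 705.14 = 2040.3.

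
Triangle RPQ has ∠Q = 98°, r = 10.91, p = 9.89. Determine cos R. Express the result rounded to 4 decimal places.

cos R ≈ 0.7261

By the law of cosines, q² = r² + p² − 2·r·p·cos Q = 246.87, so q ≈ 15.712.
Law of cosines again: cos R = (p² + q² − r²)/(2·p·q) ≈ 0.72608, so ∠R ≈ 43.44°.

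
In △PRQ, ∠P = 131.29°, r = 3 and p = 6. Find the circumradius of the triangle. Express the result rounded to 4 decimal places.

Law of sines: sin R = r·sin P/p ≈ 0.37569.
Since p ≥ r, only the acute value applies: ∠R ≈ 22.07°.
Then ∠Q = 180° − ∠P − ∠R ≈ 26.64°.
Law of sines gives q = p·sin Q/sin P ≈ 3.5809.
Circumradius = p/(2 sin P) ≈ 3.9927.

3.9927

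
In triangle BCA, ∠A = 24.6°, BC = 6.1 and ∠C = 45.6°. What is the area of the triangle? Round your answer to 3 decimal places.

The third angle is ∠B = 180° − ∠C − ∠A = 109.80°.
Law of sines: CA = BC·sin B/sin A ≈ 13.787.
Law of sines: AB = BC·sin C/sin A ≈ 10.47.
Area = ½·BC·CA·sin C ≈ 30.044.

area ≈ 30.044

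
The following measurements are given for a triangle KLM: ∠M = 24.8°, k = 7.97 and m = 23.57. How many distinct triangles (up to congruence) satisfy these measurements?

k·sin M = 7.97·sin(24.8°) ≈ 3.343.
Since m ≥ k, exactly one triangle exists.

1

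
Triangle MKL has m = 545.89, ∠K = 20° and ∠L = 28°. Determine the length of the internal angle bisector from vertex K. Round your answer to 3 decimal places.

t_K ≈ 416.267

The third angle is ∠M = 180° − ∠K − ∠L = 132.00°.
Law of sines: k = m·sin K/sin M ≈ 251.24.
Law of sines: l = m·sin L/sin M ≈ 344.86.
The bisector from K has length 2·l·m·cos(∠K/2)/(l+m) ≈ 416.27.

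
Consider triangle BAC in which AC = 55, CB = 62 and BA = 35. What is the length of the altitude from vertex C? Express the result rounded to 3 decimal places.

54.693

Semiperimeter s = (55 + 62 + 35)/2 = 76.
Heron's formula: area = √(76·21·14·41) ≈ 957.13.
The altitude from C has length 2·area/BA ≈ 54.693.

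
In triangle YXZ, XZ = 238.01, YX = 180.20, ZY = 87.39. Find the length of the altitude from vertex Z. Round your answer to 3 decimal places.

h_Z ≈ 74.370

Semiperimeter s = (238.01 + 87.39 + 180.2)/2 = 252.8.
Heron's formula: area = √(252.8·14.79·165.41·72.6) ≈ 6700.7.
The altitude from Z has length 2·area/YX ≈ 74.37.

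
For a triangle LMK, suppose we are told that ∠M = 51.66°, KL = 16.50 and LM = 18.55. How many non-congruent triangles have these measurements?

LM·sin M = 18.55·sin(51.66°) ≈ 14.55.
Since LM sin M < KL < LM (14.55 < 16.50 < 18.55), two triangles exist.

2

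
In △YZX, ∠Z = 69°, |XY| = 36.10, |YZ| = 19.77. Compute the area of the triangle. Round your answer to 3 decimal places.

area ≈ 351.696

Law of sines: sin X = |YZ|·sin Z/|XY| ≈ 0.51127.
Since |XY| ≥ |YZ|, only the acute value applies: ∠X ≈ 30.75°.
Then ∠Y = 180° − ∠Z − ∠X ≈ 80.25°.
Law of sines gives |ZX| = |XY|·sin Y/sin Z ≈ 38.11.
Area = ½·|XY|·|YZ|·sin Y ≈ 351.7.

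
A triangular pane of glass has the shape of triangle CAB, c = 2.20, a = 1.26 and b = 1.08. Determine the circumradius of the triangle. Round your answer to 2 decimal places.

By the law of cosines, cos C = (a² + b² − c²) / (2·a·b) ≈ -0.76646, so ∠C ≈ 140.04°.
Circumradius = c/(2 sin C) ≈ 1.7126.

1.71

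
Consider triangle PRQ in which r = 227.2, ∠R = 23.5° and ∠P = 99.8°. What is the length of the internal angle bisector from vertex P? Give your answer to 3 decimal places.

The third angle is ∠Q = 180° − ∠P − ∠R = 56.70°.
Law of sines: p = r·sin P/sin R ≈ 561.47.
Law of sines: q = r·sin Q/sin R ≈ 476.23.
The bisector from P has length 2·r·q·cos(∠P/2)/(r+q) ≈ 198.15.

t_P ≈ 198.154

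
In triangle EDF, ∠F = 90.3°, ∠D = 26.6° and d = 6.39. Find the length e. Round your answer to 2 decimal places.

The third angle is ∠E = 180° − ∠D − ∠F = 63.10°.
Law of sines: e = d·sin E/sin D ≈ 12.727.

12.73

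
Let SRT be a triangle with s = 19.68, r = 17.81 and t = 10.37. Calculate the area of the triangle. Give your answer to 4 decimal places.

area ≈ 91.8695

Semiperimeter p = (19.68 + 17.81 + 10.37)/2 = 23.93.
Heron's formula: area = √(23.93·4.25·6.12·13.56) ≈ 91.87.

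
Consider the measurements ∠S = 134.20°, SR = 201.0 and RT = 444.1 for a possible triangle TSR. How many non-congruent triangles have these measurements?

1

SR·sin S = 201.0·sin(134.20°) ≈ 144.1.
Since ∠S is not acute, a triangle exists only if RT > SR; here RT > SR, so there is exactly one triangle.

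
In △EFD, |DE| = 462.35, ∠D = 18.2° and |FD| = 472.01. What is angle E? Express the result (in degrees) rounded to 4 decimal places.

By the law of cosines, |EF|² = |FD|² + |DE|² − 2·|FD|·|DE|·cos D = 21929, so |EF| ≈ 148.08.
Law of cosines again: cos E = (|DE|² + |EF|² − |FD|²)/(2·|DE|·|EF|) ≈ 0.09423, so ∠E ≈ 84.59°.

∠E ≈ 84.5931°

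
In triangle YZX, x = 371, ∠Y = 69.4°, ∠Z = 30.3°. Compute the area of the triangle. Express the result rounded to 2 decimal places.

area ≈ 32973.11

The third angle is ∠X = 180° − ∠Y − ∠Z = 80.30°.
Law of sines: y = x·sin Y/sin X ≈ 352.31.
Law of sines: z = x·sin Z/sin X ≈ 189.89.
Area = ½·x·y·sin Z ≈ 32973.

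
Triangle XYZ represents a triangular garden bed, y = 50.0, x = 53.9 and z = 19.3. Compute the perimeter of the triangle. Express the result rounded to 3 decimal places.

Perimeter = 53.9 + 50 + 19.3 = 123.2.

perimeter ≈ 123.200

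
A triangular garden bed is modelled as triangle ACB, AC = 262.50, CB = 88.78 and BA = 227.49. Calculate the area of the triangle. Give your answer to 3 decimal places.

9828.601

Semiperimeter s = (88.78 + 227.49 + 262.5)/2 = 289.38.
Heron's formula: area = √(289.38·200.6·61.895·26.885) ≈ 9828.6.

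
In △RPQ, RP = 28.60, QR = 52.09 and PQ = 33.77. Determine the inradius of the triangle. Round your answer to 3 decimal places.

r ≈ 7.767

Semiperimeter s = (33.77 + 52.09 + 28.6)/2 = 57.23.
Heron's formula: area = √(57.23·23.46·5.14·28.63) ≈ 444.5.
Inradius = area/s = 444.5/57.23 ≈ 7.7668.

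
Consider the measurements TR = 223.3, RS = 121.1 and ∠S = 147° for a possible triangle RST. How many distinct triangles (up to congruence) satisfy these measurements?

RS·sin S = 121.1·sin(147°) ≈ 65.96.
Since ∠S is not acute, a triangle exists only if TR > RS; here TR > RS, so there is exactly one triangle.

1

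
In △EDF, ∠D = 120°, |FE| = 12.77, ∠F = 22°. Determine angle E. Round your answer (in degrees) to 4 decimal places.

∠E ≈ 38.0000°

The third angle is ∠E = 180° − ∠D − ∠F = 38.00°.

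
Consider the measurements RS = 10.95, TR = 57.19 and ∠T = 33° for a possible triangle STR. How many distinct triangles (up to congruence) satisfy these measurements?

TR·sin T = 57.19·sin(33°) ≈ 31.15.
Since RS = 10.95 < 31.15 = TR sin T, no triangle exists.

0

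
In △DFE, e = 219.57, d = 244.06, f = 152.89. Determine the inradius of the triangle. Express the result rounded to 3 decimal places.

r ≈ 53.571

Semiperimeter s = (244.06 + 152.89 + 219.57)/2 = 308.26.
Heron's formula: area = √(308.26·64.2·155.37·88.69) ≈ 16514.
Inradius = area/s = 16514/308.26 ≈ 53.571.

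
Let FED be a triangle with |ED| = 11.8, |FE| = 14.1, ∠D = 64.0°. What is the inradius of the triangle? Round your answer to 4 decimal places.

r ≈ 3.8005

Law of sines: sin F = |ED|·sin D/|FE| ≈ 0.75218.
Since |FE| ≥ |ED|, only the acute value applies: ∠F ≈ 48.78°.
Then ∠E = 180° − ∠D − ∠F ≈ 67.22°.
Law of sines gives |DF| = |FE|·sin E/sin D ≈ 14.464.
Area = ½·|FE|·|ED|·sin E ≈ 76.701.
Semiperimeter s = (11.8+14.464+14.1)/2 = 20.182.
Inradius = area/s = 76.701/20.182 ≈ 3.8005.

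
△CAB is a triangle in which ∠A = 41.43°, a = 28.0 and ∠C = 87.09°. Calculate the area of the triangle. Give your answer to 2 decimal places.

The third angle is ∠B = 180° − ∠C − ∠A = 51.48°.
Law of sines: c = a·sin C/sin A ≈ 42.26.
Law of sines: b = a·sin B/sin A ≈ 33.107.
Area = ½·a·c·sin B ≈ 462.9.

462.90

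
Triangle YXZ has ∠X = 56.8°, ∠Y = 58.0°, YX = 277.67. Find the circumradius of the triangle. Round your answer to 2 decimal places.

152.94

The third angle is ∠Z = 180° − ∠Y − ∠X = 65.20°.
Law of sines: XZ = YX·sin Y/sin Z ≈ 259.4.
Law of sines: ZY = YX·sin X/sin Z ≈ 255.95.
Circumradius = YX/(2 sin Z) ≈ 152.94.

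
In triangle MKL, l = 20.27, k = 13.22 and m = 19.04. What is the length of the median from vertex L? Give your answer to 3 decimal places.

12.881

Median from L: ½√(2·m² + 2·k² − l²) ≈ 12.881.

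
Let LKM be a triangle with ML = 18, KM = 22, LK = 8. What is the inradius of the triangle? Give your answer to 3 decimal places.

Semiperimeter s = (22 + 18 + 8)/2 = 24.
Heron's formula: area = √(24·2·6·16) ≈ 67.882.
Inradius = area/s = 67.882/24 ≈ 2.8284.

r ≈ 2.828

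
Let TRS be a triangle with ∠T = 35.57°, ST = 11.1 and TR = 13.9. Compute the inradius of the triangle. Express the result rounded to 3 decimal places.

r ≈ 2.712

By the law of cosines, RS² = ST² + TR² − 2·ST·TR·cos T = 65.419, so RS ≈ 8.0882.
Area = ½·ST·TR·sin T ≈ 44.875.
Semiperimeter s = (8.0882+11.1+13.9)/2 = 16.544.
Inradius = area/s = 44.875/16.544 ≈ 2.7124.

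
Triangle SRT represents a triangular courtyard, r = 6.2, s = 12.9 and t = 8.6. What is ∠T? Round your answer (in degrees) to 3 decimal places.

By the law of cosines, cos T = (s² + r² − t²) / (2·s·r) ≈ 0.81827, so ∠T ≈ 35.09°.

35.088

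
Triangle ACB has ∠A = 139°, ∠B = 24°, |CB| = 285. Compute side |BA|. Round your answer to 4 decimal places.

The third angle is ∠C = 180° − ∠B − ∠A = 17.00°.
Law of sines: |BA| = |CB|·sin C/sin A ≈ 127.01.

127.0098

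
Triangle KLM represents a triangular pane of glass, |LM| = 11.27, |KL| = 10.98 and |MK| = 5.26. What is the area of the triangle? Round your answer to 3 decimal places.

28.386

Semiperimeter s = (11.27 + 5.26 + 10.98)/2 = 13.755.
Heron's formula: area = √(13.755·2.485·8.495·2.775) ≈ 28.386.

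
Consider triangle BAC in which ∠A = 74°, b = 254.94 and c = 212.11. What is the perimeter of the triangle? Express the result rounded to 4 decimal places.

By the law of cosines, a² = c² + b² − 2·c·b·cos A = 80175, so a ≈ 283.15.
Semiperimeter s = (254.94+283.15+212.11)/2 = 375.1.
Perimeter = 254.94 + 283.15 + 212.11 = 750.2.

750.2014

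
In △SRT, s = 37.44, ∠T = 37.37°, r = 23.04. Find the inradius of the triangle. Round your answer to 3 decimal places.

6.220

By the law of cosines, t² = s² + r² − 2·s·r·cos T = 561.49, so t ≈ 23.696.
Area = ½·s·r·sin T ≈ 261.79.
Semiperimeter p = (37.44+23.04+23.696)/2 = 42.088.
Inradius = area/p = 261.79/42.088 ≈ 6.22.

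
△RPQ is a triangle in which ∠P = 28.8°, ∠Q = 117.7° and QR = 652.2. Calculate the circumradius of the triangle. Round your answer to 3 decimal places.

The third angle is ∠R = 180° − ∠P − ∠Q = 33.50°.
Law of sines: PQ = QR·sin R/sin P ≈ 747.21.
Law of sines: RP = QR·sin Q/sin P ≈ 1198.6.
Circumradius = QR/(2 sin P) ≈ 676.9.

676.902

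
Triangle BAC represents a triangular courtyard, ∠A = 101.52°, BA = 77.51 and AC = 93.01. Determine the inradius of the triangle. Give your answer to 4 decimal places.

23.3172

By the law of cosines, CB² = BA² + AC² − 2·BA·AC·cos A = 17538, so CB ≈ 132.43.
Area = ½·BA·AC·sin A ≈ 3532.
Semiperimeter s = (93.01+132.43+77.51)/2 = 151.48.
Inradius = area/s = 3532/151.48 ≈ 23.317.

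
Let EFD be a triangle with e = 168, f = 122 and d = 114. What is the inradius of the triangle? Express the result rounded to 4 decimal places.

34.4231

Semiperimeter s = (168 + 122 + 114)/2 = 202.
Heron's formula: area = √(202·34·80·88) ≈ 6953.5.
Inradius = area/s = 6953.5/202 ≈ 34.423.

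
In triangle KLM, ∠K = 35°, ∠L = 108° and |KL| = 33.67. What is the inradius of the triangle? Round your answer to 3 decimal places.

The third angle is ∠M = 180° − ∠K − ∠L = 37.00°.
Law of sines: |LM| = |KL|·sin K/sin M ≈ 32.09.
Law of sines: |MK| = |KL|·sin L/sin M ≈ 53.209.
Area = ½·|KL|·|LM|·sin L ≈ 513.8.
Semiperimeter s = (32.09+53.209+33.67)/2 = 59.485.
Inradius = area/s = 513.8/59.485 ≈ 8.6375.

r ≈ 8.637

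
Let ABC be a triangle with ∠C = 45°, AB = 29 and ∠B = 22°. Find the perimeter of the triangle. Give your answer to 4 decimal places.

The third angle is ∠A = 180° − ∠B − ∠C = 113.00°.
Law of sines: BC = AB·sin A/sin C ≈ 37.752.
Law of sines: CA = AB·sin B/sin C ≈ 15.363.
Semiperimeter s = (37.752+15.363+29)/2 = 41.058.
Perimeter = 37.752 + 15.363 + 29 = 82.115.

82.1154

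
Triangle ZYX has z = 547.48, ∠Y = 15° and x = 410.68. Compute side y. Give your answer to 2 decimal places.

184.49

By the law of cosines, y² = x² + z² − 2·x·z·cos Y = 34037, so y ≈ 184.49.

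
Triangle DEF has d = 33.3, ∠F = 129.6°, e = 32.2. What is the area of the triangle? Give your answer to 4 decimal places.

Area = ½·d·e·sin F ≈ 413.1.

area ≈ 413.0953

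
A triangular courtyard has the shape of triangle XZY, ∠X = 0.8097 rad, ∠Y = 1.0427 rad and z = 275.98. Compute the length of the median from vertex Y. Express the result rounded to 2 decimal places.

The third angle is ∠Z = π − ∠Y − ∠X = 1.2892 rad.
Law of sines: x = z·sin X/sin Z ≈ 208.03.
Law of sines: y = z·sin Y/sin Z ≈ 248.16.
Median from Y: ½√(2·x² + 2·z² − y²) ≈ 210.53.

210.53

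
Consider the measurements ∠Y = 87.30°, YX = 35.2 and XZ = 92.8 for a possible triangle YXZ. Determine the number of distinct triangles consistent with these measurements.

1

YX·sin Y = 35.2·sin(87.30°) ≈ 35.16.
Since XZ ≥ YX, exactly one triangle exists.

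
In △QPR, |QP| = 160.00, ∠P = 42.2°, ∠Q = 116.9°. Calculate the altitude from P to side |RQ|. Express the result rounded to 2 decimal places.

The third angle is ∠R = 180° − ∠Q − ∠P = 20.90°.
Law of sines: |PR| = |QP|·sin Q/sin R ≈ 399.98.
Law of sines: |RQ| = |QP|·sin P/sin R ≈ 301.27.
Area = ½·|QP|·|PR|·sin P ≈ 21494.
The altitude from P has length 2·area/|RQ| ≈ 142.69.

142.69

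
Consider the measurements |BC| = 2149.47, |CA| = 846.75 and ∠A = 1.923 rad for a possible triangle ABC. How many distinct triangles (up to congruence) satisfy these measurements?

1

|CA|·sin A = 846.75·sin(1.923 rad) ≈ 794.8.
Since ∠A is not acute, a triangle exists only if |BC| > |CA|; here |BC| > |CA|, so there is exactly one triangle.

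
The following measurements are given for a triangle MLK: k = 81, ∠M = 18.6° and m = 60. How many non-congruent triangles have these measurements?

2

k·sin M = 81·sin(18.6°) ≈ 25.84.
Since k sin M < m < k (25.84 < 60 < 81), two triangles exist.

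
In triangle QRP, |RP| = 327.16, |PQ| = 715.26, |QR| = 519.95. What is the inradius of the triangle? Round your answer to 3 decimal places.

Semiperimeter s = (327.16 + 715.26 + 519.95)/2 = 781.19.
Heron's formula: area = √(781.19·454.03·65.925·261.24) ≈ 78155.
Inradius = area/s = 78155/781.19 ≈ 100.05.

100.047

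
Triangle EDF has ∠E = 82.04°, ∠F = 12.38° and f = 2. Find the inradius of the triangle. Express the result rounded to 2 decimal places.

The third angle is ∠D = 180° − ∠F − ∠E = 85.58°.
Law of sines: e = f·sin E/sin F ≈ 9.2387.
Law of sines: d = f·sin D/sin F ≈ 9.3009.
Area = ½·f·e·sin D ≈ 9.2112.
Semiperimeter s = (9.2387+9.3009+2)/2 = 10.27.
Inradius = area/s = 9.2112/10.27 ≈ 0.89693.

0.90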